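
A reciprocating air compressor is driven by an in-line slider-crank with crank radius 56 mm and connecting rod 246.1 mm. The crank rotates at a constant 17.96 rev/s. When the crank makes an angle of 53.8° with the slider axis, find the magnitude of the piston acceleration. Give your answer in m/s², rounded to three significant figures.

ω = 2π·18 = 112.8 rad/s
x(θ) = r cosθ + √(L² − r² sin²θ); with ω constant, a = ω²·d²x/dθ².
d²x/dθ² = −r cosθ − r²(cos2θ)/√u − r⁴ sin²2θ/(4u^{3/2}),  u = L² − r² sin²θ = 0.0585231 m².
Substituting r = 0.056 m, L = 0.2461 m, θ = 53.8°: d²x/dθ² = -0.029312 m.
a = ω²·d²x/dθ² = (112.8)²·(-0.029312) = -373.27 m/s²;  |a| = 373.27 m/s².

373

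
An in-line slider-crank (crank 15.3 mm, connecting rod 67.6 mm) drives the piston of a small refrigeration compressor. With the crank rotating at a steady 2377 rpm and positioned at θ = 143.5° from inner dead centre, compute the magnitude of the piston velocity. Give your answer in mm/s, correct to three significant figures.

1850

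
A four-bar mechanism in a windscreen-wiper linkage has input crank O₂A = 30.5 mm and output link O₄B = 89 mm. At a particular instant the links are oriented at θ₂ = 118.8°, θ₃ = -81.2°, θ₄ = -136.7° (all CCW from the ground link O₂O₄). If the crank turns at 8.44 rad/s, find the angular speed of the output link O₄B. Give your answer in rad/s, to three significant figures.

1.20

ω₂ = 8.44 rad/s
Differentiating the loop-closure r₂e^{iθ₂}+r₃e^{iθ₃}=r₁+r₄e^{iθ₄} gives r₂ω₂e^{iθ₂}+r₃ω₃e^{iθ₃}=r₄ω₄e^{iθ₄}.
Eliminating the other unknown: ω₄ = r₂ω₂ sin(θ₂−θ₃) / [r₄ sin(θ₄−θ₃)].
Numerator sine = -0.34202; denominator sine = -0.82413.
Result = 0.0305·8.44·(-0.34202) / (0.089·(-0.82413)) = +1.2004 rad/s; magnitude 1.2004 rad/s.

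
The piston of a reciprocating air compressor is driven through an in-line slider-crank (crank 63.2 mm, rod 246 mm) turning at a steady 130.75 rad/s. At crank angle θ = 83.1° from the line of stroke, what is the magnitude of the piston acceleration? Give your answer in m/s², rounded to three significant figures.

ω = 130.8 rad/s
x(θ) = r cosθ + √(L² − r² sin²θ); with ω constant, a = ω²·d²x/dθ².
d²x/dθ² = −r cosθ − r²(cos2θ)/√u − r⁴ sin²2θ/(4u^{3/2}),  u = L² − r² sin²θ = 0.0565794 m².
Substituting r = 0.0632 m, L = 0.246 m, θ = 83.1°: d²x/dθ² = +0.0086979 m.
a = ω²·d²x/dθ² = (130.8)²·(+0.0086979) = +148.7 m/s²;  |a| = 148.7 m/s².

149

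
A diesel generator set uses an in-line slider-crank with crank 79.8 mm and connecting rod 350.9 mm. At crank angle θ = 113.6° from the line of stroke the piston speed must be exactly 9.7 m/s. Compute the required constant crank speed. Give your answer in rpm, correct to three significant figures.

For an in-line slider-crank, |v_piston| = rω|sinθ|·[1 + r cosθ/√(L² − r² sin²θ)].
With r = 0.0798 m, L = 0.3509 m, θ = 113.6°: the bracketed kinematic factor |dx/dθ| = 0.066319 m.
ω = v/|dx/dθ| = 9.7/0.066319 = 146.26 rad/s.
N = 60ω/(2π) = 1396.7 rpm.

1400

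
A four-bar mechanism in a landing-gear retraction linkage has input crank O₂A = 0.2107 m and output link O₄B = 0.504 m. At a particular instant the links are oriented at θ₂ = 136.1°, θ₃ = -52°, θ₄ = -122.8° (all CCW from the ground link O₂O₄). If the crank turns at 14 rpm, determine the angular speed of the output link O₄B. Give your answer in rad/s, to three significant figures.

0.0914

ω₂ = 1.466 rad/s (from 14 rpm).
Differentiating the loop-closure r₂e^{iθ₂}+r₃e^{iθ₃}=r₁+r₄e^{iθ₄} gives r₂ω₂e^{iθ₂}+r₃ω₃e^{iθ₃}=r₄ω₄e^{iθ₄}.
Eliminating the other unknown: ω₄ = r₂ω₂ sin(θ₂−θ₃) / [r₄ sin(θ₄−θ₃)].
Numerator sine = -0.14090; denominator sine = -0.94438.
Result = 0.2107·1.466·(-0.14090) / (0.504·(-0.94438)) = +0.091445 rad/s; magnitude 0.091445 rad/s.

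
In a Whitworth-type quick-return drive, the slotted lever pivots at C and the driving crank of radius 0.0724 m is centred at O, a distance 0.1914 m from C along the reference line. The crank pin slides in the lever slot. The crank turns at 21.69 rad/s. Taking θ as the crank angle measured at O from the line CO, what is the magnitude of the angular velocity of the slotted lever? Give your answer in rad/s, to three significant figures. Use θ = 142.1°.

ω = 21.69 rad/s
Crank pin A relative to C: A = (d + r cosθ, r sinθ); lever angle φ = atan2(r sinθ, d + r cosθ).
Differentiating tanφ: φ̇ = rω(d cosθ + r)/(d² + r² + 2dr cosθ).
d² + r² + 2dr cosθ = |CA|² = 0.0200065 m²;  d cosθ + r = -0.078631 m.
|ω_lever| = |0.0724·21.69·-0.078631| / 0.0200065 = 6.1719 rad/s.

6.17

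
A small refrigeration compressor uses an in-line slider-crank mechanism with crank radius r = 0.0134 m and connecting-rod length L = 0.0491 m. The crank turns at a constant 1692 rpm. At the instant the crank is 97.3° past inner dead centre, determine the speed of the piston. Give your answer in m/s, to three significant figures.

2.27

ω = 2π·1692/60 = 177.2 rad/s
For an in-line slider-crank, x = r cosθ + √(L² − r² sin²θ), so v = −rω sinθ·[1 + r cosθ/√(L² − r² sin²θ)].
With r = 0.0134 m, L = 0.0491 m, θ = 97.3°: √(L² − r² sin²θ) = 0.047267 m.
v = −0.0134·177.2·0.99189·[1 + 0.0134·-0.12706/0.047267] = -2.2702 m/s.
|v| = 2.2702 m/s.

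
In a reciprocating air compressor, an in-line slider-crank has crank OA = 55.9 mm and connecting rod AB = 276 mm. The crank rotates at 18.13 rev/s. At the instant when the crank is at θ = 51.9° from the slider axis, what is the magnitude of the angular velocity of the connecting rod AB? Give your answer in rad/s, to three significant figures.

ω = 113.9 rad/s (converted from 18.13 rev/s).
The rod makes angle φ with the slider axis where L sinφ = r sinθ; differentiating, L cosφ·φ̇ = r ω cosθ.
L cosφ = √(L² − r² sin²θ) = 0.27247 m.
|ω_rod| = r ω |cosθ| / √(L² − r² sin²θ) = 0.0559·113.9·0.61704/0.27247 = 14.42 rad/s.

14.4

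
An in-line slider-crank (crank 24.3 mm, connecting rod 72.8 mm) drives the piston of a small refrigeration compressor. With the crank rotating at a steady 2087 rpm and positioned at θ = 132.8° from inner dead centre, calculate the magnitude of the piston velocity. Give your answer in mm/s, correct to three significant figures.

2990

ω = 2π·2087/60 = 218.6 rad/s
For an in-line slider-crank, x = r cosθ + √(L² − r² sin²θ), so v = −rω sinθ·[1 + r cosθ/√(L² − r² sin²θ)].
With r = 0.0243 m, L = 0.0728 m, θ = 132.8°: √(L² − r² sin²θ) = 0.070583 m.
v = −0.0243·218.6·0.73373·[1 + 0.0243·-0.67944/0.070583] = -2.9852 m/s.
|v| = 2.9852 m/s = 2985.2 mm/s.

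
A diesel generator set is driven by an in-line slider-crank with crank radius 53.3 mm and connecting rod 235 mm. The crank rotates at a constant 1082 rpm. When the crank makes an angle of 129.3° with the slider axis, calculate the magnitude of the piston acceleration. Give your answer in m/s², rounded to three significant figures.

ω = 2π·1082/60 = 113.3 rad/s
x(θ) = r cosθ + √(L² − r² sin²θ); with ω constant, a = ω²·d²x/dθ².
d²x/dθ² = −r cosθ − r²(cos2θ)/√u − r⁴ sin²2θ/(4u^{3/2}),  u = L² − r² sin²θ = 0.0535238 m².
Substituting r = 0.0533 m, L = 0.235 m, θ = 129.3°: d²x/dθ² = +0.03603 m.
a = ω²·d²x/dθ² = (113.3)²·(+0.03603) = +462.57 m/s²;  |a| = 462.57 m/s².

463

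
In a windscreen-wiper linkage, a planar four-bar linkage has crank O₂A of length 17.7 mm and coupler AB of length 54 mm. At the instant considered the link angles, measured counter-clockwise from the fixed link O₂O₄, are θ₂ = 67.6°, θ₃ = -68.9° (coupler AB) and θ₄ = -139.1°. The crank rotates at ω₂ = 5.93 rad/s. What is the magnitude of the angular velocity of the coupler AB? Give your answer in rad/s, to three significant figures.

0.928

ω₂ = 5.93 rad/s
Differentiating the loop-closure r₂e^{iθ₂}+r₃e^{iθ₃}=r₁+r₄e^{iθ₄} gives r₂ω₂e^{iθ₂}+r₃ω₃e^{iθ₃}=r₄ω₄e^{iθ₄}.
Eliminating the other unknown: ω₃ = r₂ω₂ sin(θ₄−θ₂) / [r₃ sin(θ₃−θ₄)].
Numerator sine = +0.44932; denominator sine = +0.94088.
Result = 0.0177·5.93·(+0.44932) / (0.054·(+0.94088)) = +0.92823 rad/s; magnitude 0.92823 rad/s.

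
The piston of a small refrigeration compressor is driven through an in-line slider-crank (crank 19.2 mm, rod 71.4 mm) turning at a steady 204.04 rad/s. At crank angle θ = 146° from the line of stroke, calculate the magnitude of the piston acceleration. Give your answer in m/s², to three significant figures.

578

ω = 204 rad/s
x(θ) = r cosθ + √(L² − r² sin²θ); with ω constant, a = ω²·d²x/dθ².
d²x/dθ² = −r cosθ − r²(cos2θ)/√u − r⁴ sin²2θ/(4u^{3/2}),  u = L² − r² sin²θ = 0.00498269 m².
Substituting r = 0.0192 m, L = 0.0714 m, θ = 146°: d²x/dθ² = +0.013878 m.
a = ω²·d²x/dθ² = (204)²·(+0.013878) = +577.78 m/s²;  |a| = 577.78 m/s².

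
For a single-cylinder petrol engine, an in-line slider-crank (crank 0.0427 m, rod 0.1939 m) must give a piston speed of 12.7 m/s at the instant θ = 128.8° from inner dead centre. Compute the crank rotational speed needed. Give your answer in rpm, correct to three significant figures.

4240

For an in-line slider-crank, |v_piston| = rω|sinθ|·[1 + r cosθ/√(L² − r² sin²θ)].
With r = 0.0427 m, L = 0.1939 m, θ = 128.8°: the bracketed kinematic factor |dx/dθ| = 0.028617 m.
ω = v/|dx/dθ| = 12.7/0.028617 = 443.8 rad/s.
N = 60ω/(2π) = 4238 rpm.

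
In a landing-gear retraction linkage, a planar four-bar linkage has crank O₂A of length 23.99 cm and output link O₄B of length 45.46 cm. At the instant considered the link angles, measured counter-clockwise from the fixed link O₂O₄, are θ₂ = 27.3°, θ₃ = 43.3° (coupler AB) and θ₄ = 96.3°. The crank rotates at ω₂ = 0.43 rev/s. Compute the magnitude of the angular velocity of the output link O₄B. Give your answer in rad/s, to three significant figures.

ω₂ = 2.702 rad/s (from 0.43 rev/s).
Differentiating the loop-closure r₂e^{iθ₂}+r₃e^{iθ₃}=r₁+r₄e^{iθ₄} gives r₂ω₂e^{iθ₂}+r₃ω₃e^{iθ₃}=r₄ω₄e^{iθ₄}.
Eliminating the other unknown: ω₄ = r₂ω₂ sin(θ₂−θ₃) / [r₄ sin(θ₄−θ₃)].
Numerator sine = -0.27564; denominator sine = +0.79864.
Result = 0.2399·2.702·(-0.27564) / (0.4546·(+0.79864)) = -0.49208 rad/s; magnitude 0.49208 rad/s.

0.492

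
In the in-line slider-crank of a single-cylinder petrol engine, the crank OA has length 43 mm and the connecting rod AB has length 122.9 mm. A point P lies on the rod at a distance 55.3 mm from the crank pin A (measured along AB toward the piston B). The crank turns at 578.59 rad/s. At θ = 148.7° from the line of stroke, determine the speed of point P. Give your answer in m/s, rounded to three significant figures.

16.2

ω = 578.6 rad/s.  Crank-pin speed |V_A| = rω = 24.879 m/s, perpendicular to OA.
Rod angle: sinφ = −(r/L) sinθ ⇒ φ = -10.473°; ω_rod = −rω cosθ/√(L²−r²sin²θ) = +175.9 rad/s.
V_P = V_A + ω_rod × AP, with AP = 0.0553 m along the rod.
Components: V_Px = −rω sinθ − a·ω_rod·sinφ = -11.157 m/s;  V_Py = rω cosθ + a·ω_rod·cosφ = -11.693 m/s.
|V_P| = √(V_Px² + V_Py²) = 16.162 m/s.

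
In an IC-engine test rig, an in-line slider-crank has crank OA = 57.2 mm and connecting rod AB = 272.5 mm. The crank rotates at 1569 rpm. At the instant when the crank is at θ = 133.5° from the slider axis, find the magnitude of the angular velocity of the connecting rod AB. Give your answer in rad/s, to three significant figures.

24.0

ω = 164.3 rad/s (converted from 1569 rpm).
The rod makes angle φ with the slider axis where L sinφ = r sinθ; differentiating, L cosφ·φ̇ = r ω cosθ.
L cosφ = √(L² − r² sin²θ) = 0.26932 m.
|ω_rod| = r ω |cosθ| / √(L² − r² sin²θ) = 0.0572·164.3·0.68835/0.26932 = 24.021 rad/s.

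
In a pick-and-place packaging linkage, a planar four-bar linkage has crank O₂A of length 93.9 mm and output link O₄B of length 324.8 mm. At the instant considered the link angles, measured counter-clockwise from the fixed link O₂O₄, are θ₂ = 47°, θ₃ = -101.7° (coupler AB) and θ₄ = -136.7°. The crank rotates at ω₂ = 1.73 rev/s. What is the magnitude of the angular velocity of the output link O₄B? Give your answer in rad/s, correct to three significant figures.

2.85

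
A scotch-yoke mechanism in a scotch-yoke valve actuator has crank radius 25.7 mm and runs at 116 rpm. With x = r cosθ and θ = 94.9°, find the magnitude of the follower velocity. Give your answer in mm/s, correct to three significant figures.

311

ω = 12.15 rad/s (from 116 rpm).
x = r cosθ ⇒ ẋ = −rω sinθ.
|v| = rω|sinθ| = 0.0257·12.15·|sin 94.9°| = 0.31105 m/s = 311.05 mm/s.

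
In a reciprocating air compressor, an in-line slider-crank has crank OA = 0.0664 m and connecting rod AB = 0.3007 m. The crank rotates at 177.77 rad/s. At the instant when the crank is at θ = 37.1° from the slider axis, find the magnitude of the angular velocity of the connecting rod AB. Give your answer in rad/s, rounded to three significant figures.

31.6

ω = 177.8 rad/s
The rod makes angle φ with the slider axis where L sinφ = r sinθ; differentiating, L cosφ·φ̇ = r ω cosθ.
L cosφ = √(L² − r² sin²θ) = 0.29802 m.
|ω_rod| = r ω |cosθ| / √(L² − r² sin²θ) = 0.0664·177.8·0.79758/0.29802 = 31.591 rad/s.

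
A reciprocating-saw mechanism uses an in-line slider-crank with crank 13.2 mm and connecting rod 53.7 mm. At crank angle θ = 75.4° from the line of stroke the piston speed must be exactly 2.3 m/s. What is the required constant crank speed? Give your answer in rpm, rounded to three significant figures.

1620

For an in-line slider-crank, |v_piston| = rω|sinθ|·[1 + r cosθ/√(L² − r² sin²θ)].
With r = 0.0132 m, L = 0.0537 m, θ = 75.4°: the bracketed kinematic factor |dx/dθ| = 0.013589 m.
ω = v/|dx/dθ| = 2.3/0.013589 = 169.26 rad/s.
N = 60ω/(2π) = 1616.3 rpm.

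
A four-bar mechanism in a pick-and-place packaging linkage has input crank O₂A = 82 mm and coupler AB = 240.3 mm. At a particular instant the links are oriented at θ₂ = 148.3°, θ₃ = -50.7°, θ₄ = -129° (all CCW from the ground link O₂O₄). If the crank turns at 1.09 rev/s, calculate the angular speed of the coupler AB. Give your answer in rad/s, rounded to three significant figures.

2.37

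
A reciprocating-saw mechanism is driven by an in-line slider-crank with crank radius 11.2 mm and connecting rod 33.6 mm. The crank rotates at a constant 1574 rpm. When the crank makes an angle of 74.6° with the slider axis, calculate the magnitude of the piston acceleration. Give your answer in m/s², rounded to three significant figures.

ω = 2π·1574/60 = 164.8 rad/s
x(θ) = r cosθ + √(L² − r² sin²θ); with ω constant, a = ω²·d²x/dθ².
d²x/dθ² = −r cosθ − r²(cos2θ)/√u − r⁴ sin²2θ/(4u^{3/2}),  u = L² − r² sin²θ = 0.00101237 m².
Substituting r = 0.0112 m, L = 0.0336 m, θ = 74.6°: d²x/dθ² = +0.00038017 m.
a = ω²·d²x/dθ² = (164.8)²·(+0.00038017) = +10.329 m/s²;  |a| = 10.329 m/s².

10.3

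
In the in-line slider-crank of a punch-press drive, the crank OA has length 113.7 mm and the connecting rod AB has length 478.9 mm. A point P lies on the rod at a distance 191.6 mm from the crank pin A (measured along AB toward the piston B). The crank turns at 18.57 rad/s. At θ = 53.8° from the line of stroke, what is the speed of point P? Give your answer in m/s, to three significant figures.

ω = 18.57 rad/s.  Crank-pin speed |V_A| = rω = 2.1114 m/s, perpendicular to OA.
Rod angle: sinφ = −(r/L) sinθ ⇒ φ = -11.045°; ω_rod = −rω cosθ/√(L²−r²sin²θ) = -2.6531 rad/s.
V_P = V_A + ω_rod × AP, with AP = 0.1916 m along the rod.
Components: V_Px = −rω sinθ − a·ω_rod·sinφ = -1.8012 m/s;  V_Py = rω cosθ + a·ω_rod·cosφ = +0.7481 m/s.
|V_P| = √(V_Px² + V_Py²) = 1.9504 m/s.

1.95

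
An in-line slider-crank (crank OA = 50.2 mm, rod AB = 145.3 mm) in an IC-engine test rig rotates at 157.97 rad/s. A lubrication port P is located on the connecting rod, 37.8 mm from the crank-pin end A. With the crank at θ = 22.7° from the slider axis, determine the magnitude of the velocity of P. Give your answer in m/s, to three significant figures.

6.35

ω = 158 rad/s.  Crank-pin speed |V_A| = rω = 7.9301 m/s, perpendicular to OA.
Rod angle: sinφ = −(r/L) sinθ ⇒ φ = -7.662°; ω_rod = −rω cosθ/√(L²−r²sin²θ) = -50.803 rad/s.
V_P = V_A + ω_rod × AP, with AP = 0.0378 m along the rod.
Components: V_Px = −rω sinθ − a·ω_rod·sinφ = -3.3163 m/s;  V_Py = rω cosθ + a·ω_rod·cosφ = +5.4126 m/s.
|V_P| = √(V_Px² + V_Py²) = 6.3478 m/s.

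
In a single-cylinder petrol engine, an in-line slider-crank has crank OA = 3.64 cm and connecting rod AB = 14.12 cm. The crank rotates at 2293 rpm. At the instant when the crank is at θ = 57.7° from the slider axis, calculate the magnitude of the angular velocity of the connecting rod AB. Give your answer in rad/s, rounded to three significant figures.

ω = 240.1 rad/s (converted from 2293 rpm).
The rod makes angle φ with the slider axis where L sinφ = r sinθ; differentiating, L cosφ·φ̇ = r ω cosθ.
L cosφ = √(L² − r² sin²θ) = 0.13781 m.
|ω_rod| = r ω |cosθ| / √(L² − r² sin²θ) = 0.0364·240.1·0.53435/0.13781 = 33.891 rad/s.

33.9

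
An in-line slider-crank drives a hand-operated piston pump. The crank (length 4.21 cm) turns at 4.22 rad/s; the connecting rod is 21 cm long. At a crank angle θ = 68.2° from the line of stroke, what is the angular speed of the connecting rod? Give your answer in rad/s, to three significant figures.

0.320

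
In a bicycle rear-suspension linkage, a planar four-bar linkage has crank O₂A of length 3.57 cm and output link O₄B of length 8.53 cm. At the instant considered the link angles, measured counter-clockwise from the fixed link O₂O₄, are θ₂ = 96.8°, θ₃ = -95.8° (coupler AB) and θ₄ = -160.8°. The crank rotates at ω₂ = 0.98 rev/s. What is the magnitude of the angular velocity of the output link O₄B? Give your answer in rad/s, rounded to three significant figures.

ω₂ = 6.158 rad/s (from 0.98 rev/s).
Differentiating the loop-closure r₂e^{iθ₂}+r₃e^{iθ₃}=r₁+r₄e^{iθ₄} gives r₂ω₂e^{iθ₂}+r₃ω₃e^{iθ₃}=r₄ω₄e^{iθ₄}.
Eliminating the other unknown: ω₄ = r₂ω₂ sin(θ₂−θ₃) / [r₄ sin(θ₄−θ₃)].
Numerator sine = -0.21814; denominator sine = -0.90631.
Result = 0.0357·6.158·(-0.21814) / (0.0853·(-0.90631)) = +0.62028 rad/s; magnitude 0.62028 rad/s.

0.620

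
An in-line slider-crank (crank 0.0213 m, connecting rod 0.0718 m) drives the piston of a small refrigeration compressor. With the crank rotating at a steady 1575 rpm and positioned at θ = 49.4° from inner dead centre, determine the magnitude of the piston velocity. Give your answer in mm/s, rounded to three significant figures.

ω = 2π·1575/60 = 164.9 rad/s
For an in-line slider-crank, x = r cosθ + √(L² − r² sin²θ), so v = −rω sinθ·[1 + r cosθ/√(L² − r² sin²θ)].
With r = 0.0213 m, L = 0.0718 m, θ = 49.4°: √(L² − r² sin²θ) = 0.069955 m.
v = −0.0213·164.9·0.75927·[1 + 0.0213·0.65077/0.069955] = -3.1959 m/s.
|v| = 3.1959 m/s = 3195.9 mm/s.

3200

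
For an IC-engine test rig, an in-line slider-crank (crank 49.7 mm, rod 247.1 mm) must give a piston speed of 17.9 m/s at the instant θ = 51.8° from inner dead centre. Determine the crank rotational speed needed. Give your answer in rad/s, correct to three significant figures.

407

For an in-line slider-crank, |v_piston| = rω|sinθ|·[1 + r cosθ/√(L² − r² sin²θ)].
With r = 0.0497 m, L = 0.2471 m, θ = 51.8°: the bracketed kinematic factor |dx/dθ| = 0.043977 m.
ω = v/|dx/dθ| = 17.9/0.043977 = 407.03 rad/s.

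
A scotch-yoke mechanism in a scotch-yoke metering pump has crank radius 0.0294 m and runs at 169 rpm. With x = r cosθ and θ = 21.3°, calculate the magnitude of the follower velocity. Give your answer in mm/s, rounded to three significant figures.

189

ω = 17.7 rad/s (from 169 rpm).
x = r cosθ ⇒ ẋ = −rω sinθ.
|v| = rω|sinθ| = 0.0294·17.7·|sin 21.3°| = 0.189 m/s = 189 mm/s.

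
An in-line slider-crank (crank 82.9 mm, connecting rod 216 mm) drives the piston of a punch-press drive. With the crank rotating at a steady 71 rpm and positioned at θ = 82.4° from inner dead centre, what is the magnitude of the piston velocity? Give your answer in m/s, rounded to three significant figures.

0.644

ω = 2π·71/60 = 7.435 rad/s
For an in-line slider-crank, x = r cosθ + √(L² − r² sin²θ), so v = −rω sinθ·[1 + r cosθ/√(L² − r² sin²θ)].
With r = 0.0829 m, L = 0.216 m, θ = 82.4°: √(L² − r² sin²θ) = 0.19976 m.
v = −0.0829·7.435·0.99122·[1 + 0.0829·0.13226/0.19976] = -0.64449 m/s.
|v| = 0.64449 m/s.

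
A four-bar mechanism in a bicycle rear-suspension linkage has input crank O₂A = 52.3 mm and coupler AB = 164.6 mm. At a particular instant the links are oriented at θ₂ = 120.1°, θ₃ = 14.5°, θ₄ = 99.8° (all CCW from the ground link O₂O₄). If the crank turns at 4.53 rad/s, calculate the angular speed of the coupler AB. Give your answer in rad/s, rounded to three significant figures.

0.501

ω₂ = 4.53 rad/s
Differentiating the loop-closure r₂e^{iθ₂}+r₃e^{iθ₃}=r₁+r₄e^{iθ₄} gives r₂ω₂e^{iθ₂}+r₃ω₃e^{iθ₃}=r₄ω₄e^{iθ₄}.
Eliminating the other unknown: ω₃ = r₂ω₂ sin(θ₄−θ₂) / [r₃ sin(θ₃−θ₄)].
Numerator sine = -0.34694; denominator sine = -0.99664.
Result = 0.0523·4.53·(-0.34694) / (0.1646·(-0.99664)) = +0.50105 rad/s; magnitude 0.50105 rad/s.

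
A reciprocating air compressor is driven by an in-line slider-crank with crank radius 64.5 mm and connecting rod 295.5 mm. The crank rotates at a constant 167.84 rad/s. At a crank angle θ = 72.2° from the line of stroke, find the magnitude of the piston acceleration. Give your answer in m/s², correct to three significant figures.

ω = 167.8 rad/s
x(θ) = r cosθ + √(L² − r² sin²θ); with ω constant, a = ω²·d²x/dθ².
d²x/dθ² = −r cosθ − r²(cos2θ)/√u − r⁴ sin²2θ/(4u^{3/2}),  u = L² − r² sin²θ = 0.0835488 m².
Substituting r = 0.0645 m, L = 0.2955 m, θ = 72.2°: d²x/dθ² = -0.0080752 m.
a = ω²·d²x/dθ² = (167.8)²·(-0.0080752) = -227.48 m/s²;  |a| = 227.48 m/s².

227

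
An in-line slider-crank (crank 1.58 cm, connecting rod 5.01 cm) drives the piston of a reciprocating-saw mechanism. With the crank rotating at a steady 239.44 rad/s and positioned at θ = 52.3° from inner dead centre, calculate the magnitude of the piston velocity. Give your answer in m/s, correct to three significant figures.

3.59

ω = 239.4 rad/s
For an in-line slider-crank, x = r cosθ + √(L² − r² sin²θ), so v = −rω sinθ·[1 + r cosθ/√(L² − r² sin²θ)].
With r = 0.0158 m, L = 0.0501 m, θ = 52.3°: √(L² − r² sin²θ) = 0.048515 m.
v = −0.0158·239.4·0.79122·[1 + 0.0158·0.61153/0.048515] = -3.5895 m/s.
|v| = 3.5895 m/s.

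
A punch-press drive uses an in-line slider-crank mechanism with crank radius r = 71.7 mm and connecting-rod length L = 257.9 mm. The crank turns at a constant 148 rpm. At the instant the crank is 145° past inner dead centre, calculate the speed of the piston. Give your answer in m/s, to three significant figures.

0.490

ω = 2π·148/60 = 15.5 rad/s
For an in-line slider-crank, x = r cosθ + √(L² − r² sin²θ), so v = −rω sinθ·[1 + r cosθ/√(L² − r² sin²θ)].
With r = 0.0717 m, L = 0.2579 m, θ = 145°: √(L² − r² sin²θ) = 0.2546 m.
v = −0.0717·15.5·0.57358·[1 + 0.0717·-0.81915/0.2546] = -0.49035 m/s.
|v| = 0.49035 m/s.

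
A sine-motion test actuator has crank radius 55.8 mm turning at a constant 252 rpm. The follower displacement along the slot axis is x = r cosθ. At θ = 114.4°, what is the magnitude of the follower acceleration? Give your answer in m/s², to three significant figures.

ω = 26.39 rad/s (from 252 rpm).
x = r cosθ ⇒ ẍ = −rω² cosθ (ω constant).
|a| = rω²|cosθ| = 0.0558·(26.39)²·|cos 114.4°| = 16.053 m/s².

16.1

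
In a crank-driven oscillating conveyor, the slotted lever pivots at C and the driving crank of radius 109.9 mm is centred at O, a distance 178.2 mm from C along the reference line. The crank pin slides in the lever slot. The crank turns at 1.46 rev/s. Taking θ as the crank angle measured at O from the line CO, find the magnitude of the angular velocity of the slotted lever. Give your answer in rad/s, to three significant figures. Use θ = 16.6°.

3.48

ω = 9.173 rad/s (from 1.46 rev/s).
Crank pin A relative to C: A = (d + r cosθ, r sinθ); lever angle φ = atan2(r sinθ, d + r cosθ).
Differentiating tanφ: φ̇ = rω(d cosθ + r)/(d² + r² + 2dr cosθ).
d² + r² + 2dr cosθ = |CA|² = 0.0813692 m²;  d cosθ + r = +0.28067 m.
|ω_lever| = |0.1099·9.173·+0.28067| / 0.0813692 = 3.4775 rad/s.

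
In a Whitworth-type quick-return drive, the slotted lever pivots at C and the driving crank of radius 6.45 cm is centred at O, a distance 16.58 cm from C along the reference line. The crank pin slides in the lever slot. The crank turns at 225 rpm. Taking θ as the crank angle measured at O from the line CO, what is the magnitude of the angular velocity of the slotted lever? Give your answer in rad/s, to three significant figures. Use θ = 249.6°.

0.421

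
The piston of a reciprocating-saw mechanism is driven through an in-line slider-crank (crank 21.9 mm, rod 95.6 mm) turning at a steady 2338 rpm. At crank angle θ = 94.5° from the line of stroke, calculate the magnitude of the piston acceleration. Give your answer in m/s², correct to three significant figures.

408

ω = 2π·2338/60 = 244.8 rad/s
x(θ) = r cosθ + √(L² − r² sin²θ); with ω constant, a = ω²·d²x/dθ².
d²x/dθ² = −r cosθ − r²(cos2θ)/√u − r⁴ sin²2θ/(4u^{3/2}),  u = L² − r² sin²θ = 0.0086627 m².
Substituting r = 0.0219 m, L = 0.0956 m, θ = 94.5°: d²x/dθ² = +0.0068061 m.
a = ω²·d²x/dθ² = (244.8)²·(+0.0068061) = +407.98 m/s²;  |a| = 407.98 m/s².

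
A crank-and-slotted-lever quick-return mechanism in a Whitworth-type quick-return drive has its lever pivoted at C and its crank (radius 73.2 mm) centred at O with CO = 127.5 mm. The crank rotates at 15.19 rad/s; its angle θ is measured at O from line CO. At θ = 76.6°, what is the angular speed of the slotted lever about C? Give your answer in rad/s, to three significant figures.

4.40

ω = 15.19 rad/s
Crank pin A relative to C: A = (d + r cosθ, r sinθ); lever angle φ = atan2(r sinθ, d + r cosθ).
Differentiating tanφ: φ̇ = rω(d cosθ + r)/(d² + r² + 2dr cosθ).
d² + r² + 2dr cosθ = |CA|² = 0.0259403 m²;  d cosθ + r = +0.10275 m.
|ω_lever| = |0.0732·15.19·+0.10275| / 0.0259403 = 4.4042 rad/s.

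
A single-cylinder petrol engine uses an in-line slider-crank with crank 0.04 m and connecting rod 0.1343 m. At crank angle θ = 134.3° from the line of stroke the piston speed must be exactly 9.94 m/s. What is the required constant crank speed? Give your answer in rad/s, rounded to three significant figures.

441

For an in-line slider-crank, |v_piston| = rω|sinθ|·[1 + r cosθ/√(L² − r² sin²θ)].
With r = 0.04 m, L = 0.1343 m, θ = 134.3°: the bracketed kinematic factor |dx/dθ| = 0.022533 m.
ω = v/|dx/dθ| = 9.94/0.022533 = 441.14 rad/s.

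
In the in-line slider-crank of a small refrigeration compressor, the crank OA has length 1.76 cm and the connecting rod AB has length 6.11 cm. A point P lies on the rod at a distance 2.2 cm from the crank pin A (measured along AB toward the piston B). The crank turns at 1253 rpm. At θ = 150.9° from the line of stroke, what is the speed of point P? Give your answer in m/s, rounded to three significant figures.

ω = 131.2 rad/s.  Crank-pin speed |V_A| = rω = 2.3094 m/s, perpendicular to OA.
Rod angle: sinφ = −(r/L) sinθ ⇒ φ = -8.053°; ω_rod = −rω cosθ/√(L²−r²sin²θ) = +33.354 rad/s.
V_P = V_A + ω_rod × AP, with AP = 0.022 m along the rod.
Components: V_Px = −rω sinθ − a·ω_rod·sinφ = -1.0203 m/s;  V_Py = rω cosθ + a·ω_rod·cosφ = -1.2913 m/s.
|V_P| = √(V_Px² + V_Py²) = 1.6458 m/s.

1.65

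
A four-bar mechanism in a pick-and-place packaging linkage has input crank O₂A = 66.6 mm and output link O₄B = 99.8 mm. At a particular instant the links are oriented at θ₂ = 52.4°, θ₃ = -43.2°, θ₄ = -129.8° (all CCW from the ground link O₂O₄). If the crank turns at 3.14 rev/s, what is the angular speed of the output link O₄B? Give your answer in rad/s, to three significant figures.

13.1

ω₂ = 19.73 rad/s (from 3.14 rev/s).
Differentiating the loop-closure r₂e^{iθ₂}+r₃e^{iθ₃}=r₁+r₄e^{iθ₄} gives r₂ω₂e^{iθ₂}+r₃ω₃e^{iθ₃}=r₄ω₄e^{iθ₄}.
Eliminating the other unknown: ω₄ = r₂ω₂ sin(θ₂−θ₃) / [r₄ sin(θ₄−θ₃)].
Numerator sine = +0.99523; denominator sine = -0.99824.
Result = 0.0666·19.73·(+0.99523) / (0.0998·(-0.99824)) = -13.126 rad/s; magnitude 13.126 rad/s.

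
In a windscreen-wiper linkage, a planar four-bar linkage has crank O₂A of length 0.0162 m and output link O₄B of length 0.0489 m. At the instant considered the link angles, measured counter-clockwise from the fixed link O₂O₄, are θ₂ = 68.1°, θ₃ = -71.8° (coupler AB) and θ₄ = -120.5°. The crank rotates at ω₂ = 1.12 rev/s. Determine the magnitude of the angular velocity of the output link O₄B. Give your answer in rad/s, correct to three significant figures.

2.00

ω₂ = 7.037 rad/s (from 1.12 rev/s).
Differentiating the loop-closure r₂e^{iθ₂}+r₃e^{iθ₃}=r₁+r₄e^{iθ₄} gives r₂ω₂e^{iθ₂}+r₃ω₃e^{iθ₃}=r₄ω₄e^{iθ₄}.
Eliminating the other unknown: ω₄ = r₂ω₂ sin(θ₂−θ₃) / [r₄ sin(θ₄−θ₃)].
Numerator sine = +0.64412; denominator sine = -0.75126.
Result = 0.0162·7.037·(+0.64412) / (0.0489·(-0.75126)) = -1.9989 rad/s; magnitude 1.9989 rad/s.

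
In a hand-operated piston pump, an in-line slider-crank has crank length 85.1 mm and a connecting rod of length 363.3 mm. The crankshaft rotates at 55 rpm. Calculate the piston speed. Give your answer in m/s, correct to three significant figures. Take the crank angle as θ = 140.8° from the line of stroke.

ω = 2π·55/60 = 5.76 rad/s
For an in-line slider-crank, x = r cosθ + √(L² − r² sin²θ), so v = −rω sinθ·[1 + r cosθ/√(L² − r² sin²θ)].
With r = 0.0851 m, L = 0.3633 m, θ = 140.8°: √(L² − r² sin²θ) = 0.3593 m.
v = −0.0851·5.76·0.63203·[1 + 0.0851·-0.77494/0.3593] = -0.25292 m/s.
|v| = 0.25292 m/s.

0.253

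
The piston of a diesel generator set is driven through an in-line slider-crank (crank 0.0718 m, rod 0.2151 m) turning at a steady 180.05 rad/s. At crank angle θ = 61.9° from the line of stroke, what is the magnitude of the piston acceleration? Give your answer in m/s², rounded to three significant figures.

ω = 180.1 rad/s
x(θ) = r cosθ + √(L² − r² sin²θ); with ω constant, a = ω²·d²x/dθ².
d²x/dθ² = −r cosθ − r²(cos2θ)/√u − r⁴ sin²2θ/(4u^{3/2}),  u = L² − r² sin²θ = 0.0422565 m².
Substituting r = 0.0718 m, L = 0.2151 m, θ = 61.9°: d²x/dθ² = -0.020396 m.
a = ω²·d²x/dθ² = (180.1)²·(-0.020396) = -661.19 m/s²;  |a| = 661.19 m/s².

661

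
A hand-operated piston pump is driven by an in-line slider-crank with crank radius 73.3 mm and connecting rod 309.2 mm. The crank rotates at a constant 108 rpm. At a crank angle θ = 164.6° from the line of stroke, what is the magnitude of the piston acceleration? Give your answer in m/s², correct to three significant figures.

7.12

ω = 2π·108/60 = 11.31 rad/s
x(θ) = r cosθ + √(L² − r² sin²θ); with ω constant, a = ω²·d²x/dθ².
d²x/dθ² = −r cosθ − r²(cos2θ)/√u − r⁴ sin²2θ/(4u^{3/2}),  u = L² − r² sin²θ = 0.0952257 m².
Substituting r = 0.0733 m, L = 0.3092 m, θ = 164.6°: d²x/dθ² = +0.055648 m.
a = ω²·d²x/dθ² = (11.31)²·(+0.055648) = +7.118 m/s²;  |a| = 7.118 m/s².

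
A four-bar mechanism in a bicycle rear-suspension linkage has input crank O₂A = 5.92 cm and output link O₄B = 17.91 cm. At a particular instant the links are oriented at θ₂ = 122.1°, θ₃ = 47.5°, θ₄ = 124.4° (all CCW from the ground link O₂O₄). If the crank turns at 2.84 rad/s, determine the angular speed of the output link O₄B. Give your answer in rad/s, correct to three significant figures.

ω₂ = 2.84 rad/s
Differentiating the loop-closure r₂e^{iθ₂}+r₃e^{iθ₃}=r₁+r₄e^{iθ₄} gives r₂ω₂e^{iθ₂}+r₃ω₃e^{iθ₃}=r₄ω₄e^{iθ₄}.
Eliminating the other unknown: ω₄ = r₂ω₂ sin(θ₂−θ₃) / [r₄ sin(θ₄−θ₃)].
Numerator sine = +0.96410; denominator sine = +0.97398.
Result = 0.0592·2.84·(+0.96410) / (0.1791·(+0.97398)) = +0.92922 rad/s; magnitude 0.92922 rad/s.

0.929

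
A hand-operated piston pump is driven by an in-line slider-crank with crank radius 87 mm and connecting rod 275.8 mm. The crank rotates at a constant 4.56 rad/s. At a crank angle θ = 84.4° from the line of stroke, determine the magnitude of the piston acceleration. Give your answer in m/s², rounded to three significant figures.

0.412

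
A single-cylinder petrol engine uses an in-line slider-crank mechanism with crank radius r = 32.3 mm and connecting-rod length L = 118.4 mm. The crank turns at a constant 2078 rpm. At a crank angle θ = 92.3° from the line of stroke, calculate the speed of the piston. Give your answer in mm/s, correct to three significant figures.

ω = 2π·2078/60 = 217.6 rad/s
For an in-line slider-crank, x = r cosθ + √(L² − r² sin²θ), so v = −rω sinθ·[1 + r cosθ/√(L² − r² sin²θ)].
With r = 0.0323 m, L = 0.1184 m, θ = 92.3°: √(L² − r² sin²θ) = 0.11392 m.
v = −0.0323·217.6·0.99919·[1 + 0.0323·-0.04013/0.11392] = -6.9431 m/s.
|v| = 6.9431 m/s = 6943.1 mm/s.

6940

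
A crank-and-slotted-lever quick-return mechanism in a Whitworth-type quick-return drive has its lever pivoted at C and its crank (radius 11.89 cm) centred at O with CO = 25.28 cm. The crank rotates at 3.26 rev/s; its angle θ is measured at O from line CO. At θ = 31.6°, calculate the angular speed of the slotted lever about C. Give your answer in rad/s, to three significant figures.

6.30

ω = 20.48 rad/s (from 3.26 rev/s).
Crank pin A relative to C: A = (d + r cosθ, r sinθ); lever angle φ = atan2(r sinθ, d + r cosθ).
Differentiating tanφ: φ̇ = rω(d cosθ + r)/(d² + r² + 2dr cosθ).
d² + r² + 2dr cosθ = |CA|² = 0.129247 m²;  d cosθ + r = +0.33422 m.
|ω_lever| = |0.1189·20.48·+0.33422| / 0.129247 = 6.2978 rad/s.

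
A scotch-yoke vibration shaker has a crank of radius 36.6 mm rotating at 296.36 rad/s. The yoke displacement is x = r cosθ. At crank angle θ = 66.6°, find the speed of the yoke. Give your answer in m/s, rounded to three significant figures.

ω = 296.4 rad/s
x = r cosθ ⇒ ẋ = −rω sinθ.
|v| = rω|sinθ| = 0.0366·296.4·|sin 66.6°| = 9.9547 m/s.

9.95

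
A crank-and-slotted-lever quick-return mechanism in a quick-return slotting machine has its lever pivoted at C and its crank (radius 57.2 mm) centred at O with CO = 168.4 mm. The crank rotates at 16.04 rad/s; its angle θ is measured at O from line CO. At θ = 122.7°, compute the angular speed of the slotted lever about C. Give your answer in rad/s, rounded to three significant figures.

1.46

ω = 16.04 rad/s
Crank pin A relative to C: A = (d + r cosθ, r sinθ); lever angle φ = atan2(r sinθ, d + r cosθ).
Differentiating tanφ: φ̇ = rω(d cosθ + r)/(d² + r² + 2dr cosθ).
d² + r² + 2dr cosθ = |CA|² = 0.0212227 m²;  d cosθ + r = -0.033776 m.
|ω_lever| = |0.0572·16.04·-0.033776| / 0.0212227 = 1.4602 rad/s.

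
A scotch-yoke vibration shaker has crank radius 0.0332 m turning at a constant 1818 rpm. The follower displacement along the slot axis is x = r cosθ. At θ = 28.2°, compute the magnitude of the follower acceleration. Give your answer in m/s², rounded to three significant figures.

1060

ω = 190.4 rad/s (from 1818 rpm).
x = r cosθ ⇒ ẍ = −rω² cosθ (ω constant).
|a| = rω²|cosθ| = 0.0332·(190.4)²·|cos 28.2°| = 1060.5 m/s².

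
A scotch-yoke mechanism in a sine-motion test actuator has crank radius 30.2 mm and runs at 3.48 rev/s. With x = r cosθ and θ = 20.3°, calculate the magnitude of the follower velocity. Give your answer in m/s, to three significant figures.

ω = 21.87 rad/s (from 3.48 rev/s).
x = r cosθ ⇒ ẋ = −rω sinθ.
|v| = rω|sinθ| = 0.0302·21.87·|sin 20.3°| = 0.22909 m/s.

0.229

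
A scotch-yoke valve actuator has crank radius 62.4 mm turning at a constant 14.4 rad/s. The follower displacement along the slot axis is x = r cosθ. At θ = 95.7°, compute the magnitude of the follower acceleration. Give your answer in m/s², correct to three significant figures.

1.29

ω = 14.4 rad/s
x = r cosθ ⇒ ẍ = −rω² cosθ (ω constant).
|a| = rω²|cosθ| = 0.0624·(14.4)²·|cos 95.7°| = 1.2851 m/s².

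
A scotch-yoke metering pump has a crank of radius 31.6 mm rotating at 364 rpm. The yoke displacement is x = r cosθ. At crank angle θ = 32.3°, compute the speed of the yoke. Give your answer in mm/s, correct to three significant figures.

ω = 38.12 rad/s (from 364 rpm).
x = r cosθ ⇒ ẋ = −rω sinθ.
|v| = rω|sinθ| = 0.0316·38.12·|sin 32.3°| = 0.64364 m/s = 643.64 mm/s.

644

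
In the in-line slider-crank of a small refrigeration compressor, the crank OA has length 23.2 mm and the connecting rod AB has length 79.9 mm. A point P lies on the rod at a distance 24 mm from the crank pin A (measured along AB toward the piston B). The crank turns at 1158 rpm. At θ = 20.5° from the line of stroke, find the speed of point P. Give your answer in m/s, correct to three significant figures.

2.13

ω = 121.3 rad/s.  Crank-pin speed |V_A| = rω = 2.8134 m/s, perpendicular to OA.
Rod angle: sinφ = −(r/L) sinθ ⇒ φ = -5.836°; ω_rod = −rω cosθ/√(L²−r²sin²θ) = -33.153 rad/s.
V_P = V_A + ω_rod × AP, with AP = 0.024 m along the rod.
Components: V_Px = −rω sinθ − a·ω_rod·sinφ = -1.0662 m/s;  V_Py = rω cosθ + a·ω_rod·cosφ = +1.8436 m/s.
|V_P| = √(V_Px² + V_Py²) = 2.1297 m/s.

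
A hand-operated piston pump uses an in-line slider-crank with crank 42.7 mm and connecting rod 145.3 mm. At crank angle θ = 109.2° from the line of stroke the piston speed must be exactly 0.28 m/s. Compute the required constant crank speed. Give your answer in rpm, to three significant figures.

For an in-line slider-crank, |v_piston| = rω|sinθ|·[1 + r cosθ/√(L² − r² sin²θ)].
With r = 0.0427 m, L = 0.1453 m, θ = 109.2°: the bracketed kinematic factor |dx/dθ| = 0.036268 m.
ω = v/|dx/dθ| = 0.28/0.036268 = 7.7202 rad/s.
N = 60ω/(2π) = 73.723 rpm.

73.7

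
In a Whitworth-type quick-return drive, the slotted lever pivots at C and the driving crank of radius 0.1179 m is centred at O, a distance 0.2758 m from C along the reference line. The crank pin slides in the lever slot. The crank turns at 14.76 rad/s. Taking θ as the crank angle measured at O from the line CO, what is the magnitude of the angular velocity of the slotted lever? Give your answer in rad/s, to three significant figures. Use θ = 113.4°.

ω = 14.76 rad/s
Crank pin A relative to C: A = (d + r cosθ, r sinθ); lever angle φ = atan2(r sinθ, d + r cosθ).
Differentiating tanφ: φ̇ = rω(d cosθ + r)/(d² + r² + 2dr cosθ).
d² + r² + 2dr cosθ = |CA|² = 0.0641381 m²;  d cosθ + r = +0.0083666 m.
|ω_lever| = |0.1179·14.76·+0.0083666| / 0.0641381 = 0.227 rad/s.

0.227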